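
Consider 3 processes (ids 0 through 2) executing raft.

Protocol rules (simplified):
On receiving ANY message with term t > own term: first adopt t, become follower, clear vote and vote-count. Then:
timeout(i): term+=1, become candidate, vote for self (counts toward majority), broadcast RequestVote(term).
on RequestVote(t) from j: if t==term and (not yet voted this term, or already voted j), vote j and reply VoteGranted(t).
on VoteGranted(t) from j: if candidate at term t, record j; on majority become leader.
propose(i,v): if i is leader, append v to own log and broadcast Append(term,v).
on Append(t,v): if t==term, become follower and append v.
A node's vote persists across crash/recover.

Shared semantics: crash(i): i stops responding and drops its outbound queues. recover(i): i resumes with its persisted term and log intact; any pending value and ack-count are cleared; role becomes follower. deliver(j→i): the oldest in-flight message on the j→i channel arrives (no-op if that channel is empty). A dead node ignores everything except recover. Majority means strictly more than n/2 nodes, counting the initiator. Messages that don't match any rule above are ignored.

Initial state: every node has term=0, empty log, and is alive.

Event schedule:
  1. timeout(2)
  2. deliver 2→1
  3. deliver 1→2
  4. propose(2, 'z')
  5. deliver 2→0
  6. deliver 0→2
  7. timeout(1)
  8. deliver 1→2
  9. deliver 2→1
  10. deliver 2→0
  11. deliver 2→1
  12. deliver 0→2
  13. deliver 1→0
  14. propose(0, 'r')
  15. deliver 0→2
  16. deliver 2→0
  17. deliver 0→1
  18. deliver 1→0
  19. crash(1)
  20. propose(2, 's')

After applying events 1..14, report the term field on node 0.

2

[1] timeout(2) → N2(cand t1 [-])
[2] deliver 2→1 → N1(foll t1 [-])
[3] deliver 1→2 → N2(lead t1 [-])
[4] propose(2,'z') → N2(lead t1 [z])
[5] deliver 2→0 → N0(foll t1 [-])
[6] deliver 0→2 → ∅
[7] timeout(1) → N1(cand t2 [-])
[8] deliver 1→2 → N2(foll t2 [z])
[9] deliver 2→1 → ∅
[10] deliver 2→0 → N0(foll t1 [z])
[11] deliver 2→1 → N1(lead t2 [-])
[12] deliver 0→2 → ∅
[13] deliver 1→0 → N0(foll t2 [z])
[14] propose(0,'r') → ∅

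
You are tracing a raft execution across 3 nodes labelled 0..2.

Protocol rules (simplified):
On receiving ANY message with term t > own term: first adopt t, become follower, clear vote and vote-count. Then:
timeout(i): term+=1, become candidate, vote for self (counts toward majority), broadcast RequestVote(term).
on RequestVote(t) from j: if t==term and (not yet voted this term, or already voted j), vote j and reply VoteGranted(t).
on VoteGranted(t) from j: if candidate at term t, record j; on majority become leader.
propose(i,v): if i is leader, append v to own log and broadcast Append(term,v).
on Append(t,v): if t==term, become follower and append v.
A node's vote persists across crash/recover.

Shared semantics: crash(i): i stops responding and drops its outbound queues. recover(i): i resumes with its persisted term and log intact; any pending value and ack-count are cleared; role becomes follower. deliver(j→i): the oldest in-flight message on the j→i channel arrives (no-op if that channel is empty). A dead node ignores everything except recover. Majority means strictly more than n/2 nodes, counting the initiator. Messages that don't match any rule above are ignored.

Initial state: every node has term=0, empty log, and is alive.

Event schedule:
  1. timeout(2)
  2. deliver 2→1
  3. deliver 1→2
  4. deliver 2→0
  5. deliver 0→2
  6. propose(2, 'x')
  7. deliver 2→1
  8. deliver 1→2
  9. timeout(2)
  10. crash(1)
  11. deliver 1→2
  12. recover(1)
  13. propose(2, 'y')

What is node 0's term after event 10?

1

[1] timeout(2) → N2(cand t1 [-])
[2] deliver 2→1 → N1(foll t1 [-])
[3] deliver 1→2 → N2(lead t1 [-])
[4] deliver 2→0 → N0(foll t1 [-])
[5] deliver 0→2 → ∅
[6] propose(2,'x') → N2(lead t1 [x])
[7] deliver 2→1 → N1(foll t1 [x])
[8] deliver 1→2 → ∅
[9] timeout(2) → N2(cand t2 [x])
[10] crash(1) → N1(✗foll t1 [x])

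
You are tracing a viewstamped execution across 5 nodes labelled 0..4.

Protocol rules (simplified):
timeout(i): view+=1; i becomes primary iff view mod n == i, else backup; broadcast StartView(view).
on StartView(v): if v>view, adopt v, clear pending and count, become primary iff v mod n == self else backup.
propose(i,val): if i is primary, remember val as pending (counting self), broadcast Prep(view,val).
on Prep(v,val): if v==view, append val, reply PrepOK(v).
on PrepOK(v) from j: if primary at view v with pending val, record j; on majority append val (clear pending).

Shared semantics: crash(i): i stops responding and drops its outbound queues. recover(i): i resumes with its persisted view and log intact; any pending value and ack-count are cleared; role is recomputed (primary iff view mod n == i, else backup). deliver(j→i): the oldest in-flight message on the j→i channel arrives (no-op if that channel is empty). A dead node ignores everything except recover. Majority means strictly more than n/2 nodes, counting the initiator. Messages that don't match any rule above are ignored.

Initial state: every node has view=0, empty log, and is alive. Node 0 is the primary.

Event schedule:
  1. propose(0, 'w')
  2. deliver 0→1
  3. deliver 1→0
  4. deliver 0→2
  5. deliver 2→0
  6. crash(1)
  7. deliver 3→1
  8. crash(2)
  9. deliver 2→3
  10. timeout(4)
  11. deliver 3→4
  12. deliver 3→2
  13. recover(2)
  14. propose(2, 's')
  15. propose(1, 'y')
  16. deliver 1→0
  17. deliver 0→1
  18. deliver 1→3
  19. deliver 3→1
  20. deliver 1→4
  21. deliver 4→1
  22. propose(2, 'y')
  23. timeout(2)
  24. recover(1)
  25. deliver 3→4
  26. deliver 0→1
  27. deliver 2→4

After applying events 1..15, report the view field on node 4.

e1 propose(0,'w'): ·
e2 deliver 0→1: 1[back,v=0,w]
e3 deliver 1→0: ·
e4 deliver 0→2: 2[back,v=0,w]
e5 deliver 2→0: 0[prim,v=0,w]
e6 crash(1): 1[✗back,v=0,w]
e7 deliver 3→1: ·
e8 crash(2): 2[✗back,v=0,w]
e9 deliver 2→3: ·
e10 timeout(4): 4[back,v=1,-]
e11 deliver 3→4: ·
e12 deliver 3→2: ·
e13 recover(2): 2[back,v=0,w]
e14 propose(2,'s'): ·
e15 propose(1,'y'): ·

1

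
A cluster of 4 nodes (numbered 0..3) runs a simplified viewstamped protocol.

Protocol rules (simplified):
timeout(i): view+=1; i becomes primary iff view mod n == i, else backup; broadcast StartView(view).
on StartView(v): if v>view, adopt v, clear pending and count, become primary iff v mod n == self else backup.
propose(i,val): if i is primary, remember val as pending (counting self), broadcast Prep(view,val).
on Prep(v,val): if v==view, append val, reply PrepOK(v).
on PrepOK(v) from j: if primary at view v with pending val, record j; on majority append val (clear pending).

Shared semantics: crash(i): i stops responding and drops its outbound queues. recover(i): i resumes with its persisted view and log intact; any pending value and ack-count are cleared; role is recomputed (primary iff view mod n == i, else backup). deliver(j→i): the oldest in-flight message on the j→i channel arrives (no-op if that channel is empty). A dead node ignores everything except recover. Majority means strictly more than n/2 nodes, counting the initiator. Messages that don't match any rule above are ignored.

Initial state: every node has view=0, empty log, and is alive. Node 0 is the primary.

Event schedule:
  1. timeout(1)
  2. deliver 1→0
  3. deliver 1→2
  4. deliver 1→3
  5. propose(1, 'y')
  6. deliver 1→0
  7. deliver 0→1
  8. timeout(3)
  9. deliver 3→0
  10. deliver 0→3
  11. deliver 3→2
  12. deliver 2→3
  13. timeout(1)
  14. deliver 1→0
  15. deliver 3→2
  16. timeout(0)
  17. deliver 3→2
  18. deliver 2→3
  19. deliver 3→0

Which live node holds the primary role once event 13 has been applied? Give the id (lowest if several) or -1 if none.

2

e1 timeout(1): 1[prim,v=1,-]
e2 deliver 1→0: 0[back,v=1,-]
e3 deliver 1→2: 2[back,v=1,-]
e4 deliver 1→3: 3[back,v=1,-]
e5 propose(1,'y'): ·
e6 deliver 1→0: 0[back,v=1,y]
e7 deliver 0→1: ·
e8 timeout(3): 3[back,v=2,-]
e9 deliver 3→0: 0[back,v=2,y]
e10 deliver 0→3: ·
e11 deliver 3→2: 2[prim,v=2,-]
e12 deliver 2→3: ·
e13 timeout(1): 1[back,v=2,-]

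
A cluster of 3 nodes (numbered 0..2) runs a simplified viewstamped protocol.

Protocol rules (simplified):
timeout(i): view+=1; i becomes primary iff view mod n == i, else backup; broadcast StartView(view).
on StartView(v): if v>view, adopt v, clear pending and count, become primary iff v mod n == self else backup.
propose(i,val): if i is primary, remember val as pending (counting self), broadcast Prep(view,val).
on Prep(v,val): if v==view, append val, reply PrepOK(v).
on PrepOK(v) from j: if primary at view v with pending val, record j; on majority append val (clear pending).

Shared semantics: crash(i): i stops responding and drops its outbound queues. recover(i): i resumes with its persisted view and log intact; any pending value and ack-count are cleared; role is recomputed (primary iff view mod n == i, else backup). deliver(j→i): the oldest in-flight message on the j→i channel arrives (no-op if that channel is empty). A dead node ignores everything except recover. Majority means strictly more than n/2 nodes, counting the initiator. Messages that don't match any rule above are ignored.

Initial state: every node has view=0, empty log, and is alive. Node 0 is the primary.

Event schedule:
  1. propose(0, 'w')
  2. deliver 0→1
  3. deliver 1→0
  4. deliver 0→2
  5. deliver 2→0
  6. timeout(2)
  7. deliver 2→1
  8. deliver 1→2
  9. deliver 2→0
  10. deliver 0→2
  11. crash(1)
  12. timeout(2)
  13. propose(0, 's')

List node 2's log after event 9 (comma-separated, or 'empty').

1. propose(0,'w'):  nop
2. deliver 0→1:  <1:back v0 w>
3. deliver 1→0:  <0:prim v0 w>
4. deliver 0→2:  <2:back v0 w>
5. deliver 2→0:  nop
6. timeout(2):  <2:back v1 w>
7. deliver 2→1:  <1:prim v1 w>
8. deliver 1→2:  nop
9. deliver 2→0:  <0:back v1 w>

w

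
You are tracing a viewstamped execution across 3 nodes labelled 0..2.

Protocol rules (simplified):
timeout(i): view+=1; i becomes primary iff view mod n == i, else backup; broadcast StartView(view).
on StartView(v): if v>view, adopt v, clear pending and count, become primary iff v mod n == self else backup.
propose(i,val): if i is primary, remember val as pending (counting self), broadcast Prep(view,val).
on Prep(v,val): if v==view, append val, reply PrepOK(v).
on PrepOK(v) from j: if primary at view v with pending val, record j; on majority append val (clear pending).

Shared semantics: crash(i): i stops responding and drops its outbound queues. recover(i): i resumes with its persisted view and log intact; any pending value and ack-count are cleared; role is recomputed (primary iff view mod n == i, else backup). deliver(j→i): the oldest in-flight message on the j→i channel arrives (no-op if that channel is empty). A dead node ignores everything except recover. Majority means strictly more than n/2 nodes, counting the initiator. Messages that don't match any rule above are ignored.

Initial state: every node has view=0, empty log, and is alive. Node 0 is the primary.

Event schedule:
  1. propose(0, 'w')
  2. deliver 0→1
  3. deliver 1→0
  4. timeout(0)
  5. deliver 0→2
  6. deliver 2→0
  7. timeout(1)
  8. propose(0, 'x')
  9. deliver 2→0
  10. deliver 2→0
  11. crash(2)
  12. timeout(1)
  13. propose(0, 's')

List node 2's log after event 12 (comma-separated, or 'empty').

[1] propose(0,'w') → ∅
[2] deliver 0→1 → N1(back v0 [w])
[3] deliver 1→0 → N0(prim v0 [w])
[4] timeout(0) → N0(back v1 [w])
[5] deliver 0→2 → N2(back v0 [w])
[6] deliver 2→0 → ∅
[7] timeout(1) → N1(prim v1 [w])
[8] propose(0,'x') → ∅
[9] deliver 2→0 → ∅
[10] deliver 2→0 → ∅
[11] crash(2) → N2(✗back v0 [w])
[12] timeout(1) → N1(back v2 [w])

w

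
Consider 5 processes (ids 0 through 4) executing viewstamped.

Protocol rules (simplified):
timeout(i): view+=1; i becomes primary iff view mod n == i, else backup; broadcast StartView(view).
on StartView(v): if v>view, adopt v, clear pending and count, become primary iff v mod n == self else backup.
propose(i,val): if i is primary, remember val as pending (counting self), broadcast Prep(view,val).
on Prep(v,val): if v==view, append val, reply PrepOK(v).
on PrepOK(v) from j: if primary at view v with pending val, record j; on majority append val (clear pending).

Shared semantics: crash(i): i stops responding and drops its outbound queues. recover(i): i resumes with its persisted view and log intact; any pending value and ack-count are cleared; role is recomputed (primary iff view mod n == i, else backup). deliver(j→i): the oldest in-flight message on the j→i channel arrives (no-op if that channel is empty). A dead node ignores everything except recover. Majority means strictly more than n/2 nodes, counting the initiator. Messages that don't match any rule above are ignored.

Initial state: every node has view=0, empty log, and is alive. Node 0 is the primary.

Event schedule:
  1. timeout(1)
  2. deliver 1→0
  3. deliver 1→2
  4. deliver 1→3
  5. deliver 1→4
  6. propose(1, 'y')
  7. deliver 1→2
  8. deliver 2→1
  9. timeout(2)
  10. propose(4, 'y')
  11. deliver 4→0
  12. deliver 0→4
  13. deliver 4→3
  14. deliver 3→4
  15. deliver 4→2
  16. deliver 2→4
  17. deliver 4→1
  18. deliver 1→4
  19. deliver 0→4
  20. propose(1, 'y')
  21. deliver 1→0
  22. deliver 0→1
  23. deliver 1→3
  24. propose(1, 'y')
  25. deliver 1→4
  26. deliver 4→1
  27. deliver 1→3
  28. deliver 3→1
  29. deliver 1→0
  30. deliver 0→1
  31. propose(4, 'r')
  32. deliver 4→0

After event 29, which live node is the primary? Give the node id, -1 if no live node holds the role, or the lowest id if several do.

1

step 1 timeout(1): 1={prim,v=1,log=-}
step 2 deliver 1→0: 0={back,v=1,log=-}
step 3 deliver 1→2: 2={back,v=1,log=-}
step 4 deliver 1→3: 3={back,v=1,log=-}
step 5 deliver 1→4: 4={back,v=1,log=-}
step 6 propose(1,'y'): —
step 7 deliver 1→2: 2={back,v=1,log=y}
step 8 deliver 2→1: —
step 9 timeout(2): 2={prim,v=2,log=y}
step 10 propose(4,'y'): —
step 11 deliver 4→0: —
step 12 deliver 0→4: —
step 13 deliver 4→3: —
step 14 deliver 3→4: —
step 15 deliver 4→2: —
step 16 deliver 2→4: 4={back,v=2,log=-}
step 17 deliver 4→1: —
step 18 deliver 1→4: —
step 19 deliver 0→4: —
step 20 propose(1,'y'): —
step 21 deliver 1→0: 0={back,v=1,log=y}
step 22 deliver 0→1: —
step 23 deliver 1→3: 3={back,v=1,log=y}
step 24 propose(1,'y'): —
step 25 deliver 1→4: —
step 26 deliver 4→1: —
step 27 deliver 1→3: 3={back,v=1,log=y,y}
step 28 deliver 3→1: —
step 29 deliver 1→0: 0={back,v=1,log=y,y}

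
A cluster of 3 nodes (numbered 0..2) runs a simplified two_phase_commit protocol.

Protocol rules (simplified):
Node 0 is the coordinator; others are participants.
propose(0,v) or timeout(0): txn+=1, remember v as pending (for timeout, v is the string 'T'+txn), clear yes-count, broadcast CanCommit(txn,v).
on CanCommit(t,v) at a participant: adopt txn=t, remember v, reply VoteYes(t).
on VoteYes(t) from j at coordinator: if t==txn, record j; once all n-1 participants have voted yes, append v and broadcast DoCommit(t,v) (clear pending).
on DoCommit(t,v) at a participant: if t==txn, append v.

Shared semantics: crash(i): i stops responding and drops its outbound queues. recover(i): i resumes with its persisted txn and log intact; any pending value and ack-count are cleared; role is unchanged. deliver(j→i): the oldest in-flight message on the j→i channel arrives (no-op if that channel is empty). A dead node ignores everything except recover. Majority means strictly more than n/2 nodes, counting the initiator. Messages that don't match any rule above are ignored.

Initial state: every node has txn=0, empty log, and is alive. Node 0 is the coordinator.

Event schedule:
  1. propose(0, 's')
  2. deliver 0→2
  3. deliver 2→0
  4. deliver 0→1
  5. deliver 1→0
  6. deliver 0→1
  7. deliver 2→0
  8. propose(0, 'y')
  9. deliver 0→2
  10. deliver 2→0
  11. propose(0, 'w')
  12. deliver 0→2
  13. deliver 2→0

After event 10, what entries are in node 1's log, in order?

s

e1 propose(0,'s'): 0[coor,t=1,-]
e2 deliver 0→2: 2[part,t=1,-]
e3 deliver 2→0: ·
e4 deliver 0→1: 1[part,t=1,-]
e5 deliver 1→0: 0[coor,t=1,s]
e6 deliver 0→1: 1[part,t=1,s]
e7 deliver 2→0: ·
e8 propose(0,'y'): 0[coor,t=2,s]
e9 deliver 0→2: 2[part,t=1,s]
e10 deliver 2→0: ·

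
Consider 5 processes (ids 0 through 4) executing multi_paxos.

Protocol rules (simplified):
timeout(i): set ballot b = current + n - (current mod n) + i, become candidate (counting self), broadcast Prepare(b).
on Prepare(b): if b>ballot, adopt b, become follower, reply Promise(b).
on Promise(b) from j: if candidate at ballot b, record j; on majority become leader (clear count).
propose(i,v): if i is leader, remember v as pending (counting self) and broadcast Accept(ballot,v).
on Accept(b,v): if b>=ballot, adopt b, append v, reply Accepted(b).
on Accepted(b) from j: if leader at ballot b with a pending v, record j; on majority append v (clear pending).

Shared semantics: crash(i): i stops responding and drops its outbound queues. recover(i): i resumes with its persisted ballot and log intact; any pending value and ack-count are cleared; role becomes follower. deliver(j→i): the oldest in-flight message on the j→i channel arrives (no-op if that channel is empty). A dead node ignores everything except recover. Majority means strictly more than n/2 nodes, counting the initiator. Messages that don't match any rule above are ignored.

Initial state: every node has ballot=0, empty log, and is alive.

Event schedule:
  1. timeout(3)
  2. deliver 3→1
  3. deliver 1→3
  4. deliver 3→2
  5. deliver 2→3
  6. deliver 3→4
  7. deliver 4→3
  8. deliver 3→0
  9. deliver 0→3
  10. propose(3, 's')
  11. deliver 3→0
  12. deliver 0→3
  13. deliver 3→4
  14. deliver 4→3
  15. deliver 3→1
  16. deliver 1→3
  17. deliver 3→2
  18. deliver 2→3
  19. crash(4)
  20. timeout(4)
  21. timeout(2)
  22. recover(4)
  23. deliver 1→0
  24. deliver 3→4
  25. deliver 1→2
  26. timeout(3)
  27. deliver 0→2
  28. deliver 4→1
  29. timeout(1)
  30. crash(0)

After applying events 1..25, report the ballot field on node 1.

8

e1 timeout(3): 3[cand,b=8,-]
e2 deliver 3→1: 1[foll,b=8,-]
e3 deliver 1→3: ·
e4 deliver 3→2: 2[foll,b=8,-]
e5 deliver 2→3: 3[lead,b=8,-]
e6 deliver 3→4: 4[foll,b=8,-]
e7 deliver 4→3: ·
e8 deliver 3→0: 0[foll,b=8,-]
e9 deliver 0→3: ·
e10 propose(3,'s'): ·
e11 deliver 3→0: 0[foll,b=8,s]
e12 deliver 0→3: ·
e13 deliver 3→4: 4[foll,b=8,s]
e14 deliver 4→3: 3[lead,b=8,s]
e15 deliver 3→1: 1[foll,b=8,s]
e16 deliver 1→3: ·
e17 deliver 3→2: 2[foll,b=8,s]
e18 deliver 2→3: ·
e19 crash(4): 4[✗foll,b=8,s]
e20 timeout(4): ·
e21 timeout(2): 2[cand,b=12,s]
e22 recover(4): 4[foll,b=8,s]
e23 deliver 1→0: ·
e24 deliver 3→4: ·
e25 deliver 1→2: ·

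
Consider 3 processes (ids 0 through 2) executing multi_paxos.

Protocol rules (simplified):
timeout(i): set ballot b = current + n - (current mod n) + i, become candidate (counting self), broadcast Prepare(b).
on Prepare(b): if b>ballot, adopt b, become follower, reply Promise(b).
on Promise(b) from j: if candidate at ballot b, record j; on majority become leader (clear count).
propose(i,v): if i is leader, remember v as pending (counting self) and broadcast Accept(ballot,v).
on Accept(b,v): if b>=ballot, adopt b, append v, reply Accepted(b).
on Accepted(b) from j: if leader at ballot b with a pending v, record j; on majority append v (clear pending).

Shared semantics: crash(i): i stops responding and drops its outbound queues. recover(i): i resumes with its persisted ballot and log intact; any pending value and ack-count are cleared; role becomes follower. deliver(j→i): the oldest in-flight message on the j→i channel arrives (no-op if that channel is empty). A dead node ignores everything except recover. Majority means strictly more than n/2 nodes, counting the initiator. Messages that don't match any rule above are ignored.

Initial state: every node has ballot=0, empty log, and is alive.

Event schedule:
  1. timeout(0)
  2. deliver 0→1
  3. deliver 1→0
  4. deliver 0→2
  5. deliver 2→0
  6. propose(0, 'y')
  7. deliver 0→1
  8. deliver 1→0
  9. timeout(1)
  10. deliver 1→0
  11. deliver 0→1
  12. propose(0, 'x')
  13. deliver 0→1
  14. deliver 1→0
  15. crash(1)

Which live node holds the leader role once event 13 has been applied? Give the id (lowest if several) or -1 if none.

e1 timeout(0): 0[cand,b=3,-]
e2 deliver 0→1: 1[foll,b=3,-]
e3 deliver 1→0: 0[lead,b=3,-]
e4 deliver 0→2: 2[foll,b=3,-]
e5 deliver 2→0: ·
e6 propose(0,'y'): ·
e7 deliver 0→1: 1[foll,b=3,y]
e8 deliver 1→0: 0[lead,b=3,y]
e9 timeout(1): 1[cand,b=7,y]
e10 deliver 1→0: 0[foll,b=7,y]
e11 deliver 0→1: 1[lead,b=7,y]
e12 propose(0,'x'): ·
e13 deliver 0→1: ·

1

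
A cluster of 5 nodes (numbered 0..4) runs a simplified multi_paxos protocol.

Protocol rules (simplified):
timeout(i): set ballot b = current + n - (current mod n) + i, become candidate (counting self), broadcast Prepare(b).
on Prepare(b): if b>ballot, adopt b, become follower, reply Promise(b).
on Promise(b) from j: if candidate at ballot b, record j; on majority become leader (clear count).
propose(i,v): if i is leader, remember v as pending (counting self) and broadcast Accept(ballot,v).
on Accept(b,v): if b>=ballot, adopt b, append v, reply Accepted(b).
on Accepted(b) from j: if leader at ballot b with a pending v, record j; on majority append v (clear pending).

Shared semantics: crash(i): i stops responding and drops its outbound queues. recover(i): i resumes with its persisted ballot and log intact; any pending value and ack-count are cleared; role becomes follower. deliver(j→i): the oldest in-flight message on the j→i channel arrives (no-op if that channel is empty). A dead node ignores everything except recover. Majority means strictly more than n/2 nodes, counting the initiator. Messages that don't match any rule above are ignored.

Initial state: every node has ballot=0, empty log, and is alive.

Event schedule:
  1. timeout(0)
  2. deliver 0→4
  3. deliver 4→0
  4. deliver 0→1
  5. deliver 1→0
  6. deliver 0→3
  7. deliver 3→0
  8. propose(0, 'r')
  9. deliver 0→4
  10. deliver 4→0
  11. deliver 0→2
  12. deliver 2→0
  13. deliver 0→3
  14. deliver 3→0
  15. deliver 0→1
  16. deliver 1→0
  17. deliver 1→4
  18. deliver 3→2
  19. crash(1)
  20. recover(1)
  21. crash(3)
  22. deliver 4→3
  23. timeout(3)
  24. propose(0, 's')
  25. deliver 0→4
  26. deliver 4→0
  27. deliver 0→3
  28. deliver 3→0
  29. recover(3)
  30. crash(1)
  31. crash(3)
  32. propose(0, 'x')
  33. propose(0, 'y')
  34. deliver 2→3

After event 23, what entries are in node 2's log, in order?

empty

step 1 timeout(0): 0={cand,b=5,log=-}
step 2 deliver 0→4: 4={foll,b=5,log=-}
step 3 deliver 4→0: —
step 4 deliver 0→1: 1={foll,b=5,log=-}
step 5 deliver 1→0: 0={lead,b=5,log=-}
step 6 deliver 0→3: 3={foll,b=5,log=-}
step 7 deliver 3→0: —
step 8 propose(0,'r'): —
step 9 deliver 0→4: 4={foll,b=5,log=r}
step 10 deliver 4→0: —
step 11 deliver 0→2: 2={foll,b=5,log=-}
step 12 deliver 2→0: —
step 13 deliver 0→3: 3={foll,b=5,log=r}
step 14 deliver 3→0: 0={lead,b=5,log=r}
step 15 deliver 0→1: 1={foll,b=5,log=r}
step 16 deliver 1→0: —
step 17 deliver 1→4: —
step 18 deliver 3→2: —
step 19 crash(1): 1={✗foll,b=5,log=r}
step 20 recover(1): 1={foll,b=5,log=r}
step 21 crash(3): 3={✗foll,b=5,log=r}
step 22 deliver 4→3: —
step 23 timeout(3): —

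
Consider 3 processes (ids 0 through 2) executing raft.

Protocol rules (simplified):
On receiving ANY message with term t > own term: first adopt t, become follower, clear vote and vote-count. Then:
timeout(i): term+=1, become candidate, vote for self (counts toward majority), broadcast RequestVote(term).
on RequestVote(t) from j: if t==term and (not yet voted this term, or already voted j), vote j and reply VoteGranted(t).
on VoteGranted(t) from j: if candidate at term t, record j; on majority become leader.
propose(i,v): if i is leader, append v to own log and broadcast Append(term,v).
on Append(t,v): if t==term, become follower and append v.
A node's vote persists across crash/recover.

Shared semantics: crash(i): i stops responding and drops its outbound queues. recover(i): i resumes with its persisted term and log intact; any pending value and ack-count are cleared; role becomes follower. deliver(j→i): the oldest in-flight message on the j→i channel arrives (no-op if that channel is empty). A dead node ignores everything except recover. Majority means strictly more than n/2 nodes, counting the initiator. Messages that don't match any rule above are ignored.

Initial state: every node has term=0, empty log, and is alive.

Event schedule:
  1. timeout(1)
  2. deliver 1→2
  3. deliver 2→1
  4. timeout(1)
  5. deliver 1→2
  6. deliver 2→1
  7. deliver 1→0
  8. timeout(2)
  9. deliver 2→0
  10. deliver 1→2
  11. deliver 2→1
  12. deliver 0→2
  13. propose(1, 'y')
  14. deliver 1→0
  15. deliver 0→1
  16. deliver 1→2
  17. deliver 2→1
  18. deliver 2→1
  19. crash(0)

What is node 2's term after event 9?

3

after 1 — timeout(1): n1:cand/t1/[-]
after 2 — deliver 1→2: n2:foll/t1/[-]
after 3 — deliver 2→1: n1:lead/t1/[-]
after 4 — timeout(1): n1:cand/t2/[-]
after 5 — deliver 1→2: n2:foll/t2/[-]
after 6 — deliver 2→1: n1:lead/t2/[-]
after 7 — deliver 1→0: n0:foll/t1/[-]
after 8 — timeout(2): n2:cand/t3/[-]
after 9 — deliver 2→0: n0:foll/t3/[-]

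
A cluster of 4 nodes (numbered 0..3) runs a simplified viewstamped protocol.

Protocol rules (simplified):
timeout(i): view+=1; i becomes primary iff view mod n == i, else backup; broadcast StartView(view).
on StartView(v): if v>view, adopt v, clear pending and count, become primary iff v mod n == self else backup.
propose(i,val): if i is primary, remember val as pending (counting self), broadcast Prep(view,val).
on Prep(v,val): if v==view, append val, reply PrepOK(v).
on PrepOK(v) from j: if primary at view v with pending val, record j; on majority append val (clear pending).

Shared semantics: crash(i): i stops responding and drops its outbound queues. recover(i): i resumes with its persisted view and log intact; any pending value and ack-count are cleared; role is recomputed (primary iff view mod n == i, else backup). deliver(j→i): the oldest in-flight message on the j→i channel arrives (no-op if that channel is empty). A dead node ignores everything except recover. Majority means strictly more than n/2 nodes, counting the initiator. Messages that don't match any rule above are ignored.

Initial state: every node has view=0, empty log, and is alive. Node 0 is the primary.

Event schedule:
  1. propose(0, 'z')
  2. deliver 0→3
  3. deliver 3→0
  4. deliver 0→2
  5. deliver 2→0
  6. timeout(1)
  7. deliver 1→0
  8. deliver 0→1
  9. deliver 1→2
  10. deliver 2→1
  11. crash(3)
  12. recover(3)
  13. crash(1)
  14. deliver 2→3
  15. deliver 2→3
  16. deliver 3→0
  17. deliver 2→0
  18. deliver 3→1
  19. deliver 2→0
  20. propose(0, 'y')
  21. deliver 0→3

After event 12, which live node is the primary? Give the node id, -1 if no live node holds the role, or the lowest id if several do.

1

[1] propose(0,'z') → ∅
[2] deliver 0→3 → N3(back v0 [z])
[3] deliver 3→0 → ∅
[4] deliver 0→2 → N2(back v0 [z])
[5] deliver 2→0 → N0(prim v0 [z])
[6] timeout(1) → N1(prim v1 [-])
[7] deliver 1→0 → N0(back v1 [z])
[8] deliver 0→1 → ∅
[9] deliver 1→2 → N2(back v1 [z])
[10] deliver 2→1 → ∅
[11] crash(3) → N3(✗back v0 [z])
[12] recover(3) → N3(back v0 [z])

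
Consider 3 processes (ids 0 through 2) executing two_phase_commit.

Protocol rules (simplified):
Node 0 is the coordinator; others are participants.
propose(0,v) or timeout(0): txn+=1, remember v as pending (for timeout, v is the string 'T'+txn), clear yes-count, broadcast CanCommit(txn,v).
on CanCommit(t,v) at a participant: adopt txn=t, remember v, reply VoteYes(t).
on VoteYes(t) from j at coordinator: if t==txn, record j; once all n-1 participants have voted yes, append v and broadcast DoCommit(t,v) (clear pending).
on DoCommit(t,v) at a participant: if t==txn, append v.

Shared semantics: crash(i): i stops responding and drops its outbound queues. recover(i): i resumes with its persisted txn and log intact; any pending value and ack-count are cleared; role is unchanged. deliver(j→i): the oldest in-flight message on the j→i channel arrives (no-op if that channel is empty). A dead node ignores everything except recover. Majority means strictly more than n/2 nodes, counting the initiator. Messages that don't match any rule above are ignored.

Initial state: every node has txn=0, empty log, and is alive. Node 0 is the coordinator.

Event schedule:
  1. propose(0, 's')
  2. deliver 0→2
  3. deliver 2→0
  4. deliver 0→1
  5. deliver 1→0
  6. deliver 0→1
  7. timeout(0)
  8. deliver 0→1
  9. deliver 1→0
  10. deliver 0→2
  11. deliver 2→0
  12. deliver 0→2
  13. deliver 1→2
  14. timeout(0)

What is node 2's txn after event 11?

e1 propose(0,'s'): 0[coor,t=1,-]
e2 deliver 0→2: 2[part,t=1,-]
e3 deliver 2→0: ·
e4 deliver 0→1: 1[part,t=1,-]
e5 deliver 1→0: 0[coor,t=1,s]
e6 deliver 0→1: 1[part,t=1,s]
e7 timeout(0): 0[coor,t=2,s]
e8 deliver 0→1: 1[part,t=2,s]
e9 deliver 1→0: ·
e10 deliver 0→2: 2[part,t=1,s]
e11 deliver 2→0: ·

1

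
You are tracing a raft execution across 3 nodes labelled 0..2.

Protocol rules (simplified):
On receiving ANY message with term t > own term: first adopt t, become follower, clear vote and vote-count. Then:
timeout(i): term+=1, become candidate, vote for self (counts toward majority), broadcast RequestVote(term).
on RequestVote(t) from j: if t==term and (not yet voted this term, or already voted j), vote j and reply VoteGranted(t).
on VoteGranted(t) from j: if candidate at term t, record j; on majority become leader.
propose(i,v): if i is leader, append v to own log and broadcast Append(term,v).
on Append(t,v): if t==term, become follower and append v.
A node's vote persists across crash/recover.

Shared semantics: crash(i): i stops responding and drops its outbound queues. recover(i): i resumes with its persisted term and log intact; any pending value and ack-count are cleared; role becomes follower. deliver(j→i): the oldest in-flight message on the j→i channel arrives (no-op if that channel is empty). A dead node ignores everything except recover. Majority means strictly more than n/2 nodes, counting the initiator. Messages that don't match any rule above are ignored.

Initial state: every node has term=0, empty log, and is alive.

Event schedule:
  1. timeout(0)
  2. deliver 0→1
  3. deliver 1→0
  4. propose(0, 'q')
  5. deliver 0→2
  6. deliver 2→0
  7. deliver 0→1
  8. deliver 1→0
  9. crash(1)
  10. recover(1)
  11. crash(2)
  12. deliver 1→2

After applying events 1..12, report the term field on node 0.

step 1 timeout(0): 0={cand,t=1,log=-}
step 2 deliver 0→1: 1={foll,t=1,log=-}
step 3 deliver 1→0: 0={lead,t=1,log=-}
step 4 propose(0,'q'): 0={lead,t=1,log=q}
step 5 deliver 0→2: 2={foll,t=1,log=-}
step 6 deliver 2→0: —
step 7 deliver 0→1: 1={foll,t=1,log=q}
step 8 deliver 1→0: —
step 9 crash(1): 1={✗foll,t=1,log=q}
step 10 recover(1): 1={foll,t=1,log=q}
step 11 crash(2): 2={✗foll,t=1,log=-}
step 12 deliver 1→2: —

1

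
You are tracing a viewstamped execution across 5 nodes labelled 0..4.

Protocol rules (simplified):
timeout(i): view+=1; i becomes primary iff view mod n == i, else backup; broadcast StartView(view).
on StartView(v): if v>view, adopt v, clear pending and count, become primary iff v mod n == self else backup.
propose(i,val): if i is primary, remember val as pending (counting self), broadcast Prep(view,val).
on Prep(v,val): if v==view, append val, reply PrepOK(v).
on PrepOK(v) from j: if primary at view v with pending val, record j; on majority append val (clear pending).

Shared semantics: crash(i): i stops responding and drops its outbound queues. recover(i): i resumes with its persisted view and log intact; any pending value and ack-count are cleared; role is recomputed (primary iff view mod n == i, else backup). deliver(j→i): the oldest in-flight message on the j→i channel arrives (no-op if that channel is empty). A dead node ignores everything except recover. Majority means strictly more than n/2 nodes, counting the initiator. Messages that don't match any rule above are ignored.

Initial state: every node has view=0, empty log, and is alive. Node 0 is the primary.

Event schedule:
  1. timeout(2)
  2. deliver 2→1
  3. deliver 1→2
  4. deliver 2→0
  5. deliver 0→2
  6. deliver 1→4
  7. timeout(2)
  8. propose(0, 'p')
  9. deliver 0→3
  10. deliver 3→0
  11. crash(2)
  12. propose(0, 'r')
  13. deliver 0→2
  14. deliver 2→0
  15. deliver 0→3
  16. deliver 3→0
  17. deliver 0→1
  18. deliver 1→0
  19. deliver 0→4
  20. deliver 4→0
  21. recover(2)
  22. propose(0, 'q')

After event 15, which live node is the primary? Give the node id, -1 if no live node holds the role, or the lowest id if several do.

1. timeout(2):  <2:back v1 ->
2. deliver 2→1:  <1:prim v1 ->
3. deliver 1→2:  nop
4. deliver 2→0:  <0:back v1 ->
5. deliver 0→2:  nop
6. deliver 1→4:  nop
7. timeout(2):  <2:prim v2 ->
8. propose(0,'p'):  nop
9. deliver 0→3:  nop
10. deliver 3→0:  nop
11. crash(2):  <2:✗prim v2 ->
12. propose(0,'r'):  nop
13. deliver 0→2:  nop
14. deliver 2→0:  nop
15. deliver 0→3:  nop

1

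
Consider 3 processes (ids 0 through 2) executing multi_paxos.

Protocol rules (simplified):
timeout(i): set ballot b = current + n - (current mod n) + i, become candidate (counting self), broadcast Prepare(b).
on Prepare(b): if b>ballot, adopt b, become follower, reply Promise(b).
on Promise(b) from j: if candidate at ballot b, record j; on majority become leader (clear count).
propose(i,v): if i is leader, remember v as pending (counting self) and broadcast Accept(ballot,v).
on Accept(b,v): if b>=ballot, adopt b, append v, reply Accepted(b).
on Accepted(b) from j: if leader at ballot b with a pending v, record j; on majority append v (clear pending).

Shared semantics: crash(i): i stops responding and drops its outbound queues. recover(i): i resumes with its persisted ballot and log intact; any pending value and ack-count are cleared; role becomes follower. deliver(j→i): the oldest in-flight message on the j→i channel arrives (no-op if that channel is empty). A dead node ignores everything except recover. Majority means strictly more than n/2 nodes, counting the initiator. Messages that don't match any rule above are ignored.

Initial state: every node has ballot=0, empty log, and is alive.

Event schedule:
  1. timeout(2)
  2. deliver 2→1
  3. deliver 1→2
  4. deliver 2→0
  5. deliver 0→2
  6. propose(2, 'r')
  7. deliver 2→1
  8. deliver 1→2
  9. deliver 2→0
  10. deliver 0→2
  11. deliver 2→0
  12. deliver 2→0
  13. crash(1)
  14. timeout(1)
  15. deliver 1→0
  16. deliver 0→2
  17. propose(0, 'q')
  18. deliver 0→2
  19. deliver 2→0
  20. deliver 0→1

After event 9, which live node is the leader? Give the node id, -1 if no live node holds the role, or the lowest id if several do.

[1] timeout(2) → N2(cand b5 [-])
[2] deliver 2→1 → N1(foll b5 [-])
[3] deliver 1→2 → N2(lead b5 [-])
[4] deliver 2→0 → N0(foll b5 [-])
[5] deliver 0→2 → ∅
[6] propose(2,'r') → ∅
[7] deliver 2→1 → N1(foll b5 [r])
[8] deliver 1→2 → N2(lead b5 [r])
[9] deliver 2→0 → N0(foll b5 [r])

2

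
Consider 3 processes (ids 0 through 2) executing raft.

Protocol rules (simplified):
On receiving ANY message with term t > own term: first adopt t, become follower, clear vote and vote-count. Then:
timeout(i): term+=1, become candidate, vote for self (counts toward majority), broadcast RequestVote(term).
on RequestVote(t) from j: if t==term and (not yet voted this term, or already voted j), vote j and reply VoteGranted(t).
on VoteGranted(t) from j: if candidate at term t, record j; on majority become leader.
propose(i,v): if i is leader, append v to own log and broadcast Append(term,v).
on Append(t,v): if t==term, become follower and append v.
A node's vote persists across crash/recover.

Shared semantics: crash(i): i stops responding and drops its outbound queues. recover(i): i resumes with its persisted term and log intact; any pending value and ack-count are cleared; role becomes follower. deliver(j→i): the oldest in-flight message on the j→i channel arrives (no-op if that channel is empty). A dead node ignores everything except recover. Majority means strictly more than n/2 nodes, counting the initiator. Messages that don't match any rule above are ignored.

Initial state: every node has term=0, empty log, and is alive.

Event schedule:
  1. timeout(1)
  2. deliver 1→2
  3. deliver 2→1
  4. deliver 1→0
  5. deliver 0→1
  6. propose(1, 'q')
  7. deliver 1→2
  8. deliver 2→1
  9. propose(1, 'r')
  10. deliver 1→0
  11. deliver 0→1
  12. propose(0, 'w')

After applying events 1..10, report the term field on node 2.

1

after 1 — timeout(1): n1:cand/t1/[-]
after 2 — deliver 1→2: n2:foll/t1/[-]
after 3 — deliver 2→1: n1:lead/t1/[-]
after 4 — deliver 1→0: n0:foll/t1/[-]
after 5 — deliver 0→1: ·
after 6 — propose(1,'q'): n1:lead/t1/[q]
after 7 — deliver 1→2: n2:foll/t1/[q]
after 8 — deliver 2→1: ·
after 9 — propose(1,'r'): n1:lead/t1/[q,r]
after 10 — deliver 1→0: n0:foll/t1/[q]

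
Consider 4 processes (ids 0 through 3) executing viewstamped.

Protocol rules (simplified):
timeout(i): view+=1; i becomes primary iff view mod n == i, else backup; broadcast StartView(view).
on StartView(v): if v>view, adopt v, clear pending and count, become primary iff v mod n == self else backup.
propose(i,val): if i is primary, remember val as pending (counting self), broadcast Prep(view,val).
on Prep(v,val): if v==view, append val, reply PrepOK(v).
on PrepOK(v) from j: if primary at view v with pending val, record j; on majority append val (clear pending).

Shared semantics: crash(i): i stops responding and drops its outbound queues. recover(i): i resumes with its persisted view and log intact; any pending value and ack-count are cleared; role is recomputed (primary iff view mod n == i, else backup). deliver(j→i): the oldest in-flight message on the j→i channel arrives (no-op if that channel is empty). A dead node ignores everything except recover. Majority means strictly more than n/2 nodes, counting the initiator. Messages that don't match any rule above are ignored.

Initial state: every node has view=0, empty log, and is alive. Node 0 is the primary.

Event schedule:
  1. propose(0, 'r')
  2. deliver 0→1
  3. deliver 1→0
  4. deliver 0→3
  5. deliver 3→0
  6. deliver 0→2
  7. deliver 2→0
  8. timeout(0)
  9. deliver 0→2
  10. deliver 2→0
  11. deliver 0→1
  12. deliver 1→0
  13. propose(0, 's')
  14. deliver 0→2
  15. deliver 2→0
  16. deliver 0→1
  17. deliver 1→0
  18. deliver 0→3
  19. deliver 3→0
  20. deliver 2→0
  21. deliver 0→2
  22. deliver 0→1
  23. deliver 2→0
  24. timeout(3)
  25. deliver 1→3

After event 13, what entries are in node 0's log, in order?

r

1. propose(0,'r'):  nop
2. deliver 0→1:  <1:back v0 r>
3. deliver 1→0:  nop
4. deliver 0→3:  <3:back v0 r>
5. deliver 3→0:  <0:prim v0 r>
6. deliver 0→2:  <2:back v0 r>
7. deliver 2→0:  nop
8. timeout(0):  <0:back v1 r>
9. deliver 0→2:  <2:back v1 r>
10. deliver 2→0:  nop
11. deliver 0→1:  <1:prim v1 r>
12. deliver 1→0:  nop
13. propose(0,'s'):  nop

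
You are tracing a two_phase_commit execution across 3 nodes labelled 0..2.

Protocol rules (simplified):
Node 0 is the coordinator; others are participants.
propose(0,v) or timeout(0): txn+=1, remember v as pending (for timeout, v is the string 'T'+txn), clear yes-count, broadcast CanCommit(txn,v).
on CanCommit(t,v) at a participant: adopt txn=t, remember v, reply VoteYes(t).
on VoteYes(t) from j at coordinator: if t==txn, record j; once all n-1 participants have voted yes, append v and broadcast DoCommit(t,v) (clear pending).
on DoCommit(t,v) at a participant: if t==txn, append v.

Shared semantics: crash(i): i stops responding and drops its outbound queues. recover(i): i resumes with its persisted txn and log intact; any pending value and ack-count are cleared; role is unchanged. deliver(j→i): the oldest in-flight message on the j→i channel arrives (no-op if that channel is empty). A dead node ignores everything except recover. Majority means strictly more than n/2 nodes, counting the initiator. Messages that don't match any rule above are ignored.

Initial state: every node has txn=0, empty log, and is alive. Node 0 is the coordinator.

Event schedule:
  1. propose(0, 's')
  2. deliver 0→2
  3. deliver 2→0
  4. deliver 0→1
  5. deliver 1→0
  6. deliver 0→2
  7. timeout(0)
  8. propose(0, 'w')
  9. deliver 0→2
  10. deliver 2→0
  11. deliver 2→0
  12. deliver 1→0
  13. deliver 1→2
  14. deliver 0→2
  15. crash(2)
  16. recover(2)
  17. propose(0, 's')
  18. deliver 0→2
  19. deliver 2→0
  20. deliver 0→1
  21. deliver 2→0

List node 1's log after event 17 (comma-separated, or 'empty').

empty

[1] propose(0,'s') → N0(coor t1 [-])
[2] deliver 0→2 → N2(part t1 [-])
[3] deliver 2→0 → ∅
[4] deliver 0→1 → N1(part t1 [-])
[5] deliver 1→0 → N0(coor t1 [s])
[6] deliver 0→2 → N2(part t1 [s])
[7] timeout(0) → N0(coor t2 [s])
[8] propose(0,'w') → N0(coor t3 [s])
[9] deliver 0→2 → N2(part t2 [s])
[10] deliver 2→0 → ∅
[11] deliver 2→0 → ∅
[12] deliver 1→0 → ∅
[13] deliver 1→2 → ∅
[14] deliver 0→2 → N2(part t3 [s])
[15] crash(2) → N2(✗part t3 [s])
[16] recover(2) → N2(part t3 [s])
[17] propose(0,'s') → N0(coor t4 [s])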